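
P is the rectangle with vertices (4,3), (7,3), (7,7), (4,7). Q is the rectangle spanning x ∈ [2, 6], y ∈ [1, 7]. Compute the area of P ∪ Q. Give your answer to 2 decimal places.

By inclusion–exclusion:
Individual areas: |P| = 12, |Q| = 24.
|P∩Q|: x∈[4,6], y∈[3,7] → 2·4 = 8.
|P ∪ Q| = 36 − 8 = 28.00.

28.00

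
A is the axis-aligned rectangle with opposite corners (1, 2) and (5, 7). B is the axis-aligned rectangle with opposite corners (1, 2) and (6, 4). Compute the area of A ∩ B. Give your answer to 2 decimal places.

8.00

|A∩B|: x∈[1,5], y∈[2,4] → 4·2 = 8.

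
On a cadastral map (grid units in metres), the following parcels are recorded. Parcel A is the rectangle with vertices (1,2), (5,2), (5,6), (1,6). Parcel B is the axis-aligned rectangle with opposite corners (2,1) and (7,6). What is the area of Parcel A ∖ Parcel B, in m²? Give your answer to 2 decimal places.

|Parcel A∩Parcel B|: x∈[2,5], y∈[2,6] → 3·4 = 12.
|Parcel A| = 16.
|Parcel A ∖ Parcel B| = |Parcel A| − |Parcel A∩Parcel B| = 16 − 12 = 4.00.

4.00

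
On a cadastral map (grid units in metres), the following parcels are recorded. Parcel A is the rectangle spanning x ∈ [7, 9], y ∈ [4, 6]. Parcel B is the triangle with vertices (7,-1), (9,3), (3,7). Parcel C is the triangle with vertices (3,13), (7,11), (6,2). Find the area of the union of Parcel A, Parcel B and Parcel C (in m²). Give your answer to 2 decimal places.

By inclusion–exclusion:
Individual areas: |Parcel A| = 4, |Parcel B| = 16, |Parcel C| = 19.
|Parcel A∩Parcel B| = 0.0833.
|Parcel A∩Parcel C| = 0.
|Parcel B∩Parcel C| = 1.9655.
|Parcel A∩Parcel B∩Parcel C| = 0.
|Parcel A ∪ Parcel B ∪ Parcel C| = 39 − 2.0489 + 0 = 36.95.

36.95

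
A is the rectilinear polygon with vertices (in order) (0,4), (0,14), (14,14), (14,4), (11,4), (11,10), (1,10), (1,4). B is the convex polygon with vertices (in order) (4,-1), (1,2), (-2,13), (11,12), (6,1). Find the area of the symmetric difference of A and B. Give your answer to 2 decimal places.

|A| = 80, |B| = 106, |A∩B| = 31.366.
|A △ B| = |A| + |B| − 2·|A∩B| = 80 + 106 − 62.7319 = 123.27.

123.27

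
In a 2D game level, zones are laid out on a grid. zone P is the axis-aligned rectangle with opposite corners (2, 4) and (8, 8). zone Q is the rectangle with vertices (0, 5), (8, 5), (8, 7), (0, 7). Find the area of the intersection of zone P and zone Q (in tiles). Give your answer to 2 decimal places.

12.00

|zone P∩zone Q|: x∈[2,8], y∈[5,7] → 6·2 = 12.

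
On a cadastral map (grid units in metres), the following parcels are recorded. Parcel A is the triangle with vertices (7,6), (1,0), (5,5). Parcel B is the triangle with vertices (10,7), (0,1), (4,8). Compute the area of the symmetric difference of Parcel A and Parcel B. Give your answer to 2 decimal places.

22.46

|Parcel A| = 3, |Parcel B| = 23, |Parcel A∩Parcel B| = 1.7692.
|Parcel A △ Parcel B| = |Parcel A| + |Parcel B| − 2·|Parcel A∩Parcel B| = 3 + 23 − 3.5385 = 22.46.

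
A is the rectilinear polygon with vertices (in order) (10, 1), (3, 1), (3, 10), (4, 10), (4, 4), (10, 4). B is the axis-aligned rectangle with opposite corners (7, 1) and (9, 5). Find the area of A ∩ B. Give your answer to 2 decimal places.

6.00

The intersection is the polygon with vertices (7,1), (7,4), (9,4), (9,1).
By the shoelace formula its area is 6.00.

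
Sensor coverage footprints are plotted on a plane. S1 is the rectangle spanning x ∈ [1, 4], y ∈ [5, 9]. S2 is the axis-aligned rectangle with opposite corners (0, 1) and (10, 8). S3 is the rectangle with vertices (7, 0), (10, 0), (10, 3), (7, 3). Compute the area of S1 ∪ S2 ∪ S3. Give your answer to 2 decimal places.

By inclusion–exclusion:
Individual areas: |S1| = 12, |S2| = 70, |S3| = 9.
|S1∩S2|: x∈[1,4], y∈[5,8] → 3·3 = 9.
|S1∩S3| = 0 (no overlap).
|S2∩S3|: x∈[7,10], y∈[1,3] → 3·2 = 6.
|S1∩S2∩S3| = 0.
|S1 ∪ S2 ∪ S3| = 91 − 15 + 0 = 76.00.

76.00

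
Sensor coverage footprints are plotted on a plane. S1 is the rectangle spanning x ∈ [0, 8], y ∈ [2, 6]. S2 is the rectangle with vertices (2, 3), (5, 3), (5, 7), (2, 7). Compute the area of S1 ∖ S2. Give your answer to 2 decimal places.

|S1∩S2|: x∈[2,5], y∈[3,6] → 3·3 = 9.
|S1| = 32.
|S1 ∖ S2| = |S1| − |S1∩S2| = 32 − 9 = 23.00.

23.00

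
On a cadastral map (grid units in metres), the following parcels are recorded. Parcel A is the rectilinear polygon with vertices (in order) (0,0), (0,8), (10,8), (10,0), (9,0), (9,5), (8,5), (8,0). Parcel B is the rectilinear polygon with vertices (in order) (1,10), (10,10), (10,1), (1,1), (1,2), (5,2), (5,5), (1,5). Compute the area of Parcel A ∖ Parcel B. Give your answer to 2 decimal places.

28.00

|Parcel A| = 75, |Parcel A∩Parcel B| = 47.
|Parcel A ∖ Parcel B| = |Parcel A| − |Parcel A∩Parcel B| = 75 − 47 = 28.00.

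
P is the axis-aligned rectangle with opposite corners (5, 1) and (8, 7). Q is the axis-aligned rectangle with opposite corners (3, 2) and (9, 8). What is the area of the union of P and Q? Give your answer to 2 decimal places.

39.00

By inclusion–exclusion:
Individual areas: |P| = 18, |Q| = 36.
|P∩Q|: x∈[5,8], y∈[2,7] → 3·5 = 15.
|P ∪ Q| = 54 − 15 = 39.00.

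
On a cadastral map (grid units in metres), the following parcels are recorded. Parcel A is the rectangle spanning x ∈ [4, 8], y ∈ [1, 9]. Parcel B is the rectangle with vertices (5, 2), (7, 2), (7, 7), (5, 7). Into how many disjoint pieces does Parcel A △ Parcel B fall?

Parcel A △ Parcel B is a single connected region.

1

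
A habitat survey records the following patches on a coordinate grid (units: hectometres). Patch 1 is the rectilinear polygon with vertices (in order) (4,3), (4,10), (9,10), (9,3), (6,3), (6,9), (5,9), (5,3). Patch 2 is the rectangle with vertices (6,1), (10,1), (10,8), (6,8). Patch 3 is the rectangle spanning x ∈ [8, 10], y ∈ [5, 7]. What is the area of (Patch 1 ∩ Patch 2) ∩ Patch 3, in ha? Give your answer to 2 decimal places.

The region (Patch 1 ∩ Patch 2) ∩ Patch 3 is the polygon with vertices (9,5), (8,5), (8,7), (9,7).
By the shoelace formula its area is 2.00.

2.00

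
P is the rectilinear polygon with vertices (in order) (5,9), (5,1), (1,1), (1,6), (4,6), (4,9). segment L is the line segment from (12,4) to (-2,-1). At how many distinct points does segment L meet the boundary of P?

2

The segment meets the boundary at (3.6,1), (5,1.5).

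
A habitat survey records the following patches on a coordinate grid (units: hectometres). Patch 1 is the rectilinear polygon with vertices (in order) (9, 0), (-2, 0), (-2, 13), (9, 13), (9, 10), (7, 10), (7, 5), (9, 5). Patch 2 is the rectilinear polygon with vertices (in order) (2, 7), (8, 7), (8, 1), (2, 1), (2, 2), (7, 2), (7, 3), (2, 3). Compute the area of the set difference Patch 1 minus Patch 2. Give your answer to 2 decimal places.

104.00

|Patch 1| = 133, |Patch 1∩Patch 2| = 29.
|Patch 1 ∖ Patch 2| = |Patch 1| − |Patch 1∩Patch 2| = 133 − 29 = 104.00.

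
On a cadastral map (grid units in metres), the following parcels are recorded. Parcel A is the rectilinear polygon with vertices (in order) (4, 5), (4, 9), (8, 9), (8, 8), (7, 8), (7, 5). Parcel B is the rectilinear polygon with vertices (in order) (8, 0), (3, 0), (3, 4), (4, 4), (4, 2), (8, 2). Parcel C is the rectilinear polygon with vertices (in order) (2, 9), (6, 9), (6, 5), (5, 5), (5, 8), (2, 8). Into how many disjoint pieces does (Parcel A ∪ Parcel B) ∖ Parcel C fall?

3

(Parcel A ∪ Parcel B) ∖ Parcel C splits into 3 disjoint pieces (area 3, area 5, area 12).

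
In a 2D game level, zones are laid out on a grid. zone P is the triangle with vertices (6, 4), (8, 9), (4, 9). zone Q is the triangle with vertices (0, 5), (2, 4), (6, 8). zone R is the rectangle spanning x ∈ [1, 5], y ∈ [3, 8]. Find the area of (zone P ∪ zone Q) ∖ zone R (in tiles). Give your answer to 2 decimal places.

|zone P ∪ zone Q| = 15.619.
|(zone P ∪ zone Q) ∩ zone R| = 5.569.
|(zone P ∪ zone Q) ∖ zone R| = 15.619 − 5.569 = 10.05.

10.05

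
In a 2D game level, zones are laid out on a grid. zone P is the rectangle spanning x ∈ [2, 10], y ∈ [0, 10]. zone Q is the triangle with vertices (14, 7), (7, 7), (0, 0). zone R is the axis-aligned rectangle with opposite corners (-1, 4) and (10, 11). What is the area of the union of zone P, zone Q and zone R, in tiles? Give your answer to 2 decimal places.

114.00

By inclusion–exclusion:
Individual areas: |zone P| = 80, |zone Q| = 24.5, |zone R| = 77.
|zone P∩zone Q| = 19.5.
|zone P∩zone R|: x∈[2,10], y∈[4,10] → 8·6 = 48.
|zone Q∩zone R| = 12.5.
|zone P∩zone Q∩zone R| = 12.5.
|zone P ∪ zone Q ∪ zone R| = 181.5 − 80 + 12.5 = 114.00.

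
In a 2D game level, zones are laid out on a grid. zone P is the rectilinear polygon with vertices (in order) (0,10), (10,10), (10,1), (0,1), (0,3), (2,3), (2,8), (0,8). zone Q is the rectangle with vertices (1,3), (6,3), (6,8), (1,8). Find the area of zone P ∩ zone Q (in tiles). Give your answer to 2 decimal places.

20.00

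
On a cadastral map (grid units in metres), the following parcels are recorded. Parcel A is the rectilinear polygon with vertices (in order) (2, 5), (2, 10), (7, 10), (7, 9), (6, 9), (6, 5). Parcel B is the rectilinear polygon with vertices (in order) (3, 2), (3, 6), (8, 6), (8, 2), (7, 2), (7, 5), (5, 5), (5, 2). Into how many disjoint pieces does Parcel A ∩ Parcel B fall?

Parcel A ∩ Parcel B is a single connected region.

1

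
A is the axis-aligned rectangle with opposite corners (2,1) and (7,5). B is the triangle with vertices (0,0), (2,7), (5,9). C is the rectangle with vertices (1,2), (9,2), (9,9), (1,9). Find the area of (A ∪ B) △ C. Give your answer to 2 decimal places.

39.77

|A ∪ B| = 27.9556.
|(A ∪ B) ∩ C| = 22.0944.
|(A ∪ B) △ C| = 27.9556 + 56 − 44.1889 = 39.77.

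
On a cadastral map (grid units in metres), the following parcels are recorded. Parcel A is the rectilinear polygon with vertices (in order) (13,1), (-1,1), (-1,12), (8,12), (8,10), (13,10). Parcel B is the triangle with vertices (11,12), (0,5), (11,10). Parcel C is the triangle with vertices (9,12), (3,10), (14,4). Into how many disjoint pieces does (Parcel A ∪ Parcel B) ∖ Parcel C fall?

(Parcel A ∪ Parcel B) ∖ Parcel C splits into 2 disjoint pieces (area 112.5606, area 7.8894).

2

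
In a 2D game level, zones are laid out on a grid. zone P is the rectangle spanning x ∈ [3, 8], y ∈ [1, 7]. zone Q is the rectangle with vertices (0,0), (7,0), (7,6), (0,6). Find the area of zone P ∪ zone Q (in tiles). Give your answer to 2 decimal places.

52.00

By inclusion–exclusion:
Individual areas: |zone P| = 30, |zone Q| = 42.
|zone P∩zone Q|: x∈[3,7], y∈[1,6] → 4·5 = 20.
|zone P ∪ zone Q| = 72 − 20 = 52.00.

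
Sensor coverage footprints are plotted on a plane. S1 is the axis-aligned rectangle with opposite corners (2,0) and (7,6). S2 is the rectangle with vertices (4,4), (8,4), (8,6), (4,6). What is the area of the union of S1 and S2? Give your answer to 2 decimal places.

32.00

By inclusion–exclusion:
Individual areas: |S1| = 30, |S2| = 8.
|S1∩S2|: x∈[4,7], y∈[4,6] → 3·2 = 6.
|S1 ∪ S2| = 38 − 6 = 32.00.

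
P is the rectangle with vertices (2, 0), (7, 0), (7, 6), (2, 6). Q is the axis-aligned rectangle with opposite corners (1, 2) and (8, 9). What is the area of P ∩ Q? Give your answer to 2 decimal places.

20.00

|P∩Q|: x∈[2,7], y∈[2,6] → 5·4 = 20.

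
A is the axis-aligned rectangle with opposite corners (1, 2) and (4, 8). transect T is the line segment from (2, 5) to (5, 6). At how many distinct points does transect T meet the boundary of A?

1

The segment meets the boundary at (4,5.667).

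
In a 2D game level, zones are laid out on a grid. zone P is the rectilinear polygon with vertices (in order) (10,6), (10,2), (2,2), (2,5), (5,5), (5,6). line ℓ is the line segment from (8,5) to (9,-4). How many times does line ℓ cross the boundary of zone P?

1

The segment meets the boundary at (8.333,2).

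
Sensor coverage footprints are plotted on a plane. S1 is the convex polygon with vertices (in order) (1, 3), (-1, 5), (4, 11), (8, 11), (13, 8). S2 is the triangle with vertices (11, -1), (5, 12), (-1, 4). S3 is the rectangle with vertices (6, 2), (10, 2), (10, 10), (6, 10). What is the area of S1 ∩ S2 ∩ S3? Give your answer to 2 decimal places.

4.37

The intersection is the polygon with vertices (7.839,5.849), (6,5.083), (6,9.833).
By the shoelace formula its area is 4.37.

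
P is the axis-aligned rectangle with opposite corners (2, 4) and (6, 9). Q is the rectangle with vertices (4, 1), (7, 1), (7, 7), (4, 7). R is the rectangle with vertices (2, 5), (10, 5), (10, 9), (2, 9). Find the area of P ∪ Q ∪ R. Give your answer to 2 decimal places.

46.00

By inclusion–exclusion:
Individual areas: |P| = 20, |Q| = 18, |R| = 32.
|P∩Q|: x∈[4,6], y∈[4,7] → 2·3 = 6.
|P∩R|: x∈[2,6], y∈[5,9] → 4·4 = 16.
|Q∩R|: x∈[4,7], y∈[5,7] → 3·2 = 6.
|P∩Q∩R| = 4.
|P ∪ Q ∪ R| = 70 − 28 + 4 = 46.00.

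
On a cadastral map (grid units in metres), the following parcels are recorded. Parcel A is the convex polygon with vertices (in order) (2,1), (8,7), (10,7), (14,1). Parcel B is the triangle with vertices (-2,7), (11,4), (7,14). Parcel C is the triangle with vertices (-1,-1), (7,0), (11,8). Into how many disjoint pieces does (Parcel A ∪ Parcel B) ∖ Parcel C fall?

2

(Parcel A ∪ Parcel B) ∖ Parcel C splits into 2 disjoint pieces (area 54.8365, area 18.1071).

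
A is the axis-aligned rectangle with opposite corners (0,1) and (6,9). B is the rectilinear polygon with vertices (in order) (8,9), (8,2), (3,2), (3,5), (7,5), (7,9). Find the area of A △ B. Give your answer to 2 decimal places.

|A| = 48, |B| = 19, |A∩B| = 9.
|A △ B| = |A| + |B| − 2·|A∩B| = 48 + 19 − 18 = 49.00.

49.00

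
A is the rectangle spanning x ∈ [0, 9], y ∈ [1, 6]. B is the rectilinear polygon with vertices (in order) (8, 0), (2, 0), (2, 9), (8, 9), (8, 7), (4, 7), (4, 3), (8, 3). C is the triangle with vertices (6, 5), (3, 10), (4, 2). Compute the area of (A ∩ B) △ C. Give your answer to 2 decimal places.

|A ∩ B| = 18.
|(A ∩ B) ∩ C| = 1.3333.
|(A ∩ B) △ C| = 18 + 9.5 − 2.6667 = 24.83.

24.83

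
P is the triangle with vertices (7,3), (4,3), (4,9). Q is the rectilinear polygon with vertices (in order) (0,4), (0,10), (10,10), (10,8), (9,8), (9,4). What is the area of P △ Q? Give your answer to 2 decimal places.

|P| = 9, |Q| = 56, |P∩Q| = 6.25.
|P △ Q| = |P| + |Q| − 2·|P∩Q| = 9 + 56 − 12.5 = 52.50.

52.50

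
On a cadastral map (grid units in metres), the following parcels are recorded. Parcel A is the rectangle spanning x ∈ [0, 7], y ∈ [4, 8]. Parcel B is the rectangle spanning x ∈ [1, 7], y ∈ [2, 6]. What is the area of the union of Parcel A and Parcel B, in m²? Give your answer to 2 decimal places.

40.00

By inclusion–exclusion:
Individual areas: |Parcel A| = 28, |Parcel B| = 24.
|Parcel A∩Parcel B|: x∈[1,7], y∈[4,6] → 6·2 = 12.
|Parcel A ∪ Parcel B| = 52 − 12 = 40.00.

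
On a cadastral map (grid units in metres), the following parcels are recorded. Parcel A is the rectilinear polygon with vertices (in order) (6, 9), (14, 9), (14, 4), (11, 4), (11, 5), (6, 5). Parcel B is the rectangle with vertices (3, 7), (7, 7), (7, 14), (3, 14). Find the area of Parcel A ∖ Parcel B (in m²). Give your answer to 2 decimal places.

|Parcel A| = 35, |Parcel A∩Parcel B| = 2.
|Parcel A ∖ Parcel B| = |Parcel A| − |Parcel A∩Parcel B| = 35 − 2 = 33.00.

33.00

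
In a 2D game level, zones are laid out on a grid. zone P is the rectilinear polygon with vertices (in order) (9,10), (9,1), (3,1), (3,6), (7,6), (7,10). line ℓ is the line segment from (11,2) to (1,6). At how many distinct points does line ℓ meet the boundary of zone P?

The segment meets the boundary at (3,5.2), (9,2.8).

2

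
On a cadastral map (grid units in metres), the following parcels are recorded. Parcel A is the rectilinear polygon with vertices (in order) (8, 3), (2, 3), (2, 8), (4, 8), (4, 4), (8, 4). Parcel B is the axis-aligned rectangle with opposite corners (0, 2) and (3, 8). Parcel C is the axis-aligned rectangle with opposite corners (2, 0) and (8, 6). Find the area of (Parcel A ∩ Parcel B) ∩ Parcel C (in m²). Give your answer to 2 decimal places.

3.00

The region (Parcel A ∩ Parcel B) ∩ Parcel C is the polygon with vertices (2,6), (3,6), (3,3), (2,3).
By the shoelace formula its area is 3.00.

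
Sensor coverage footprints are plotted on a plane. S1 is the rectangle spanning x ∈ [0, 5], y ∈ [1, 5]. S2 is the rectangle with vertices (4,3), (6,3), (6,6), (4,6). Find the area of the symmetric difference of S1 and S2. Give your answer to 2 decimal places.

|S1∩S2|: x∈[4,5], y∈[3,5] → 1·2 = 2.
|S1 △ S2| = |S1| + |S2| − 2·|S1∩S2| = 20 + 6 − 4 = 22.00.

22.00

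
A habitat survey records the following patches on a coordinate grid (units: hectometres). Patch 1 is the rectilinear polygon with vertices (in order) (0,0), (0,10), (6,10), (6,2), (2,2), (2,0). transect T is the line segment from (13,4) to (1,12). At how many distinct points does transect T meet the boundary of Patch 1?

2

The segment meets the boundary at (4,10), (6,8.667).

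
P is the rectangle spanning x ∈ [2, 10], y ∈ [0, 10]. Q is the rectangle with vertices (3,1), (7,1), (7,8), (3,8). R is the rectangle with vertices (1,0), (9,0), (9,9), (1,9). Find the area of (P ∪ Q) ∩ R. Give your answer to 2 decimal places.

The region (P ∪ Q) ∩ R is the polygon with vertices (2,9), (9,9), (9,0), (2,0).
By the shoelace formula its area is 63.00.

63.00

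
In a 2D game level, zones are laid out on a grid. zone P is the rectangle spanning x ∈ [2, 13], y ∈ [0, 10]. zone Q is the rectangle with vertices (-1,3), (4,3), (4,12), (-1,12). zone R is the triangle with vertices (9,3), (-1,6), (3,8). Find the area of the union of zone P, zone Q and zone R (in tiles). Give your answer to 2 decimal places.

By inclusion–exclusion:
Individual areas: |zone P| = 110, |zone Q| = 45, |zone R| = 16.
|zone P∩zone Q|: x∈[2,4], y∈[3,10] → 2·7 = 14.
|zone P∩zone R| = 12.4.
|zone Q∩zone R| = 9.3333.
|zone P∩zone Q∩zone R| = 5.7333.
|zone P ∪ zone Q ∪ zone R| = 171 − 35.7333 + 5.7333 = 141.00.

141.00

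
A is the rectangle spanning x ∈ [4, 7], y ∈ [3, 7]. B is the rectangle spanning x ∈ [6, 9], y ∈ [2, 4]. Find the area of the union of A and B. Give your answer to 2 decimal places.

By inclusion–exclusion:
Individual areas: |A| = 12, |B| = 6.
|A∩B|: x∈[6,7], y∈[3,4] → 1·1 = 1.
|A ∪ B| = 18 − 1 = 17.00.

17.00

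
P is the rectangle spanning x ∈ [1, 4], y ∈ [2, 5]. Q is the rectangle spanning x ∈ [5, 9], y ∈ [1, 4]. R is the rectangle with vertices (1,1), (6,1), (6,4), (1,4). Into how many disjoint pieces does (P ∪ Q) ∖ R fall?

2

(P ∪ Q) ∖ R splits into 2 disjoint pieces (area 3, area 9).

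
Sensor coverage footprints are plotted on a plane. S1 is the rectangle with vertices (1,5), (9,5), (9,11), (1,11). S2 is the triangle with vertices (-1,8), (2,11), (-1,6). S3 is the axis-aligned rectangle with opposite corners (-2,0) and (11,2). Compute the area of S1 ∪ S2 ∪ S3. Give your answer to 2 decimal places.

By inclusion–exclusion:
Individual areas: |S1| = 48, |S2| = 3, |S3| = 26.
|S1∩S2| = 0.3333.
|S1∩S3| = 0 (no overlap).
|S2∩S3| = 0.
|S1∩S2∩S3| = 0.
|S1 ∪ S2 ∪ S3| = 77 − 0.3333 + 0 = 76.67.

76.67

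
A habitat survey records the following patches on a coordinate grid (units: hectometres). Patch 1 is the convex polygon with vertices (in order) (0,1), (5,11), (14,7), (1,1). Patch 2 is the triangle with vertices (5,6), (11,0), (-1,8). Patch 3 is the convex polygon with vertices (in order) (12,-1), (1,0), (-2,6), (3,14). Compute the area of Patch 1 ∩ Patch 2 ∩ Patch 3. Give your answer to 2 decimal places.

6.64

The intersection is the polygon with vertices (5,6), (7.158,3.842), (6.023,3.318), (2.375,5.75), (2.857,6.714).
By the shoelace formula its area is 6.64.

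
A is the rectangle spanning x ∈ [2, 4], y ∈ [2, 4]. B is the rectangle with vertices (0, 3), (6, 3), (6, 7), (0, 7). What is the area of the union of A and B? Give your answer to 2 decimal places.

By inclusion–exclusion:
Individual areas: |A| = 4, |B| = 24.
|A∩B|: x∈[2,4], y∈[3,4] → 2·1 = 2.
|A ∪ B| = 28 − 2 = 26.00.

26.00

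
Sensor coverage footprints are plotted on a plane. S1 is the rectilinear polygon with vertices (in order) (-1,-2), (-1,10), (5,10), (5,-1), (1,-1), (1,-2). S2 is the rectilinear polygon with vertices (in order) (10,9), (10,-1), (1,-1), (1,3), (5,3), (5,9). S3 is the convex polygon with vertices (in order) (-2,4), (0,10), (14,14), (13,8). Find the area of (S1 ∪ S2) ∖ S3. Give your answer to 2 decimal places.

77.57

|S1 ∪ S2| = 118.
|(S1 ∪ S2) ∩ S3| = 40.4333.
|(S1 ∪ S2) ∖ S3| = 118 − 40.4333 = 77.57.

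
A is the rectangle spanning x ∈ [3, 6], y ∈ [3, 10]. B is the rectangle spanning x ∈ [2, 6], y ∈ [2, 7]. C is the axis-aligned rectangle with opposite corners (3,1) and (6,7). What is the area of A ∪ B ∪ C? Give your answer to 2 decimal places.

32.00

By inclusion–exclusion:
Individual areas: |A| = 21, |B| = 20, |C| = 18.
|A∩B|: x∈[3,6], y∈[3,7] → 3·4 = 12.
|A∩C|: x∈[3,6], y∈[3,7] → 3·4 = 12.
|B∩C|: x∈[3,6], y∈[2,7] → 3·5 = 15.
|A∩B∩C| = 12.
|A ∪ B ∪ C| = 59 − 39 + 12 = 32.00.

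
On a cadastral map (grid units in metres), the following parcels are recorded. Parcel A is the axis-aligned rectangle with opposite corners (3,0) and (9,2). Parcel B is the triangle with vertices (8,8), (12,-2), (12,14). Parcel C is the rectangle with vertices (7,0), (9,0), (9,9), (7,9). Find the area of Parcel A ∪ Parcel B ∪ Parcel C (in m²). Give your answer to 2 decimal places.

56.08

By inclusion–exclusion:
Individual areas: |Parcel A| = 12, |Parcel B| = 32, |Parcel C| = 18.
|Parcel A∩Parcel B| = 0.
|Parcel A∩Parcel C|: x∈[7,9], y∈[0,2] → 2·2 = 4.
|Parcel B∩Parcel C| = 1.9167.
|Parcel A∩Parcel B∩Parcel C| = 0.
|Parcel A ∪ Parcel B ∪ Parcel C| = 62 − 5.9167 + 0 = 56.08.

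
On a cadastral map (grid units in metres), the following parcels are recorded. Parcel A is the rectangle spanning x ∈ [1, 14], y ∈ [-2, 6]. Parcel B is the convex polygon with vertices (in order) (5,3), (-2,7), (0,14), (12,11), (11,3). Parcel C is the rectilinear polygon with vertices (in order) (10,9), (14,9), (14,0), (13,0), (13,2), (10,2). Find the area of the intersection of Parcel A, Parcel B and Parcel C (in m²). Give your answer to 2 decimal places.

3.56

The intersection is the polygon with vertices (11.375,6), (11,3), (10,3), (10,6).
By the shoelace formula its area is 3.56.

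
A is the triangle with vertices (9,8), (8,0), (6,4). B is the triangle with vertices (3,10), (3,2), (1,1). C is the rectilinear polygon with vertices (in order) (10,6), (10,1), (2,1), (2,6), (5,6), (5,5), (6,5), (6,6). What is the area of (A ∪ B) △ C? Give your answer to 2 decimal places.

31.68

|A ∪ B| = 18.
|(A ∪ B) ∩ C| = 12.6597.
|(A ∪ B) △ C| = 18 + 39 − 25.3194 = 31.68.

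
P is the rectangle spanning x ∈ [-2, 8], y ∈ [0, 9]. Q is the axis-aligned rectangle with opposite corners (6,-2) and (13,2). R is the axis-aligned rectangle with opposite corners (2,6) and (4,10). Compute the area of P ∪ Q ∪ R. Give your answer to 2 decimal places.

116.00

By inclusion–exclusion:
Individual areas: |P| = 90, |Q| = 28, |R| = 8.
|P∩Q|: x∈[6,8], y∈[0,2] → 2·2 = 4.
|P∩R|: x∈[2,4], y∈[6,9] → 2·3 = 6.
|Q∩R| = 0 (no overlap).
|P∩Q∩R| = 0.
|P ∪ Q ∪ R| = 126 − 10 + 0 = 116.00.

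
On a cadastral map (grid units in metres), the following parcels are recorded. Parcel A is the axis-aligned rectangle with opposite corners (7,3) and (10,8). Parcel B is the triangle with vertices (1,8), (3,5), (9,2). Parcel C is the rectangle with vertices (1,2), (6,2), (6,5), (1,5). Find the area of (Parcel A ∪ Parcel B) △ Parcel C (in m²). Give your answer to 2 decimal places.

32.08

|Parcel A ∪ Parcel B| = 20.8333.
|(Parcel A ∪ Parcel B) ∩ Parcel C| = 1.875.
|(Parcel A ∪ Parcel B) △ Parcel C| = 20.8333 + 15 − 3.75 = 32.08.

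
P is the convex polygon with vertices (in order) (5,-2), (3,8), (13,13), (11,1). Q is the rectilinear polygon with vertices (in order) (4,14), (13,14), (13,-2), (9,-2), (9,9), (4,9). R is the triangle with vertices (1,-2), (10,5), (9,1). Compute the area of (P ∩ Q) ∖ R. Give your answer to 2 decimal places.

35.39

|P ∩ Q| = 37.
|(P ∩ Q) ∩ R| = 1.6111.
|(P ∩ Q) ∖ R| = 37 − 1.6111 = 35.39.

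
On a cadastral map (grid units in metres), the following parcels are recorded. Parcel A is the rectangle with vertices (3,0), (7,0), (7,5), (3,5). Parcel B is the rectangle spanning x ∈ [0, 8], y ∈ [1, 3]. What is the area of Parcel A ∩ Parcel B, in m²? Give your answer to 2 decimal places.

|Parcel A∩Parcel B|: x∈[3,7], y∈[1,3] → 4·2 = 8.

8.00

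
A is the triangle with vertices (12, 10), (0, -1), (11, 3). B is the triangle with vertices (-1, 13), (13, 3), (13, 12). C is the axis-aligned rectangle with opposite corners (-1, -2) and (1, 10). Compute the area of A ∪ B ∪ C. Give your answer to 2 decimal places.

113.67

By inclusion–exclusion:
Individual areas: |A| = 36.5, |B| = 63, |C| = 24.
|A∩B| = 9.5518.
|A∩C| = 0.2765.
|B∩C| = 0.
|A∩B∩C| = 0.
|A ∪ B ∪ C| = 123.5 − 9.8283 + 0 = 113.67.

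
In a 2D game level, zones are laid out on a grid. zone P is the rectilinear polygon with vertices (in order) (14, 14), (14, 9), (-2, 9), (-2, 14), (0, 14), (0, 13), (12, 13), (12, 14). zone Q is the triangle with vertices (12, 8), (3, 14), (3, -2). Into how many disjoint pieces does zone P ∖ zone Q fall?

zone P ∖ zone Q splits into 2 disjoint pieces (area 28, area 22).

2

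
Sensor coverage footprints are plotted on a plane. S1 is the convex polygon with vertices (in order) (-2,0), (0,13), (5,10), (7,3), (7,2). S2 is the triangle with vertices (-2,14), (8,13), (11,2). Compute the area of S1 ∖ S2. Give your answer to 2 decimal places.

|S1| = 74.5, |S1∩S2| = 9.4931.
|S1 ∖ S2| = |S1| − |S1∩S2| = 74.5 − 9.4931 = 65.01.

65.01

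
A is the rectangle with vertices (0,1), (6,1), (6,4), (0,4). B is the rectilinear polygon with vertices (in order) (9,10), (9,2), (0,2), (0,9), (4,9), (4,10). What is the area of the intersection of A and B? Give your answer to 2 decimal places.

The intersection is the polygon with vertices (6,4), (6,2), (0,2), (0,4).
By the shoelace formula its area is 12.00.

12.00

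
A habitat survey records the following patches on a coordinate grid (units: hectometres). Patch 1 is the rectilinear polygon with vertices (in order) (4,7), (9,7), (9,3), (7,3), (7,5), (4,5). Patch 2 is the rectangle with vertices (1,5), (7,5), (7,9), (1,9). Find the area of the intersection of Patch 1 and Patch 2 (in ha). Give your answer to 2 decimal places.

6.00

The intersection is the polygon with vertices (7,7), (7,5), (4,5), (4,7).
By the shoelace formula its area is 6.00.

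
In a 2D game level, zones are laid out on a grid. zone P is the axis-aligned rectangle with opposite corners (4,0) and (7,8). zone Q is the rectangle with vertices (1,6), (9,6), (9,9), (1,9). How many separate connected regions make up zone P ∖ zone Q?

1

zone P ∖ zone Q is a single connected region.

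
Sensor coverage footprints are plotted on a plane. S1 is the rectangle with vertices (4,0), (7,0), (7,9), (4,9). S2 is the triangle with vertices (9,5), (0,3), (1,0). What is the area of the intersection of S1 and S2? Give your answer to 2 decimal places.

4.23

The intersection is the polygon with vertices (7,3.75), (4,1.875), (4,3.889), (7,4.556).
By the shoelace formula its area is 4.23.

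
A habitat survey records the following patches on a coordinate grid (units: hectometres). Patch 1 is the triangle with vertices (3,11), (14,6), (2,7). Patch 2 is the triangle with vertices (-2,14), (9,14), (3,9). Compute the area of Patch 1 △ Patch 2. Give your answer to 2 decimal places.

|Patch 1| = 24.5, |Patch 2| = 27.5, |Patch 1∩Patch 2| = 1.9529.
|Patch 1 △ Patch 2| = |Patch 1| + |Patch 2| − 2·|Patch 1∩Patch 2| = 24.5 + 27.5 − 3.9059 = 48.09.

48.09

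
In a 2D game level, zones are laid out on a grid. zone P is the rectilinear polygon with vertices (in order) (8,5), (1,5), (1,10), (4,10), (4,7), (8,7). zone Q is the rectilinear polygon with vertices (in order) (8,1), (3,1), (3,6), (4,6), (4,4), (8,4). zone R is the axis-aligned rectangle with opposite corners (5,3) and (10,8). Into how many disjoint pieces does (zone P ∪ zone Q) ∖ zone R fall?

(zone P ∪ zone Q) ∖ zone R is a single connected region.

1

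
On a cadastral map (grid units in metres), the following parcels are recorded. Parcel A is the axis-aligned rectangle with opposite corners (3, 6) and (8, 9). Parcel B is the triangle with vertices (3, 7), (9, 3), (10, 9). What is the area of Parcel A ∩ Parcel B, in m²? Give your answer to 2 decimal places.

7.82

The intersection is the polygon with vertices (8,6), (4.5,6), (3,7), (8,8.429).
By the shoelace formula its area is 7.82.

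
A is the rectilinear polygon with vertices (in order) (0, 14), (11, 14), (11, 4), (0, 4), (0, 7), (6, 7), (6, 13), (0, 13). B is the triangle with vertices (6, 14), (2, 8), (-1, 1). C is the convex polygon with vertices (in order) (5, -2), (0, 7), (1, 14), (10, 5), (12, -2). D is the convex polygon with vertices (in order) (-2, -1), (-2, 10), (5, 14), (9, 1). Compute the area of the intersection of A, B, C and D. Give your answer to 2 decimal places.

1.02

The intersection is the polygon with vertices (2.231,7), (1.133,4.961), (0.887,5.403), (1.571,7).
By the shoelace formula its area is 1.02.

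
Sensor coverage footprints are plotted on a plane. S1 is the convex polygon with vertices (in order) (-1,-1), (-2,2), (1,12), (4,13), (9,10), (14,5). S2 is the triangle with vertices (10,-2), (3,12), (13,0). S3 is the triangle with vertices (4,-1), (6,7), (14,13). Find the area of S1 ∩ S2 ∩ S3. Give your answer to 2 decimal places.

5.36

The intersection is the polygon with vertices (5.833,6.333), (6,7), (6.718,7.538), (8.539,5.354), (7.235,3.529).
By the shoelace formula its area is 5.36.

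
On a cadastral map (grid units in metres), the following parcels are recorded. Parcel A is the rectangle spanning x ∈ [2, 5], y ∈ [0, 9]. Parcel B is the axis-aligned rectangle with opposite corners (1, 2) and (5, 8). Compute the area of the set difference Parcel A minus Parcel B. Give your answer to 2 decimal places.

9.00

|Parcel A∩Parcel B|: x∈[2,5], y∈[2,8] → 3·6 = 18.
|Parcel A| = 27.
|Parcel A ∖ Parcel B| = |Parcel A| − |Parcel A∩Parcel B| = 27 − 18 = 9.00.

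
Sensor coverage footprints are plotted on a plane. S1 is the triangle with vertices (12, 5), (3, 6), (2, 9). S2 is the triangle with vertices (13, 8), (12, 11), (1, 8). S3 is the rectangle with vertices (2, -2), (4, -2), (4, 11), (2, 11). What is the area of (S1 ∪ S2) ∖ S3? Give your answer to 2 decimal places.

26.10

|S1 ∪ S2| = 30.229.
|(S1 ∪ S2) ∩ S3| = 4.1254.
|(S1 ∪ S2) ∖ S3| = 30.229 − 4.1254 = 26.10.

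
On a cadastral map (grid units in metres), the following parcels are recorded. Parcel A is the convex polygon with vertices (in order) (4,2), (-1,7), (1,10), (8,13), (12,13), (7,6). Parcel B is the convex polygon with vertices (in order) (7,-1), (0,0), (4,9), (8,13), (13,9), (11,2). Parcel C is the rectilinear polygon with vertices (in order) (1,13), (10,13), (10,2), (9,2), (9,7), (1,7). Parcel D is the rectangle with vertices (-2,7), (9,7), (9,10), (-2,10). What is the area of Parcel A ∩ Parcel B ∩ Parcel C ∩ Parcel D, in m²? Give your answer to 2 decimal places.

14.23

The intersection is the polygon with vertices (5,10), (9,10), (9,8.8), (7.714,7), (3.111,7), (4,9).
By the shoelace formula its area is 14.23.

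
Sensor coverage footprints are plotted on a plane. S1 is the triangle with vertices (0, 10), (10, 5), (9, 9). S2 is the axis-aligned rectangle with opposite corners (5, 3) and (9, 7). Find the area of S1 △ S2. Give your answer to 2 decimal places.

|S1| = 17.5, |S2| = 16, |S1∩S2| = 2.25.
|S1 △ S2| = |S1| + |S2| − 2·|S1∩S2| = 17.5 + 16 − 4.5 = 29.00.

29.00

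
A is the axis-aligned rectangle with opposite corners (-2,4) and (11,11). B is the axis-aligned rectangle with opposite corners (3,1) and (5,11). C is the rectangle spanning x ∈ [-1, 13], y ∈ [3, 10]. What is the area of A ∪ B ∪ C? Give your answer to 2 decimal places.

By inclusion–exclusion:
Individual areas: |A| = 91, |B| = 20, |C| = 98.
|A∩B|: x∈[3,5], y∈[4,11] → 2·7 = 14.
|A∩C|: x∈[-1,11], y∈[4,10] → 12·6 = 72.
|B∩C|: x∈[3,5], y∈[3,10] → 2·7 = 14.
|A∩B∩C| = 12.
|A ∪ B ∪ C| = 209 − 100 + 12 = 121.00.

121.00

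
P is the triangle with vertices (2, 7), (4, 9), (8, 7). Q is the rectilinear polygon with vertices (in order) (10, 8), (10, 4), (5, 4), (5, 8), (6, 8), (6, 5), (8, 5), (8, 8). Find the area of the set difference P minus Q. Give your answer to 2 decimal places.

|P| = 6, |P∩Q| = 1.
|P ∖ Q| = |P| − |P∩Q| = 6 − 1 = 5.00.

5.00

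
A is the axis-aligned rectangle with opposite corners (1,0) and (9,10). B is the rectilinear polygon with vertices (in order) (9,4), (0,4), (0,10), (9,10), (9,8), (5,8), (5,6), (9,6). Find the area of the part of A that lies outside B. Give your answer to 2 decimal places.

|A| = 80, |A∩B| = 40.
|A ∖ B| = |A| − |A∩B| = 80 − 40 = 40.00.

40.00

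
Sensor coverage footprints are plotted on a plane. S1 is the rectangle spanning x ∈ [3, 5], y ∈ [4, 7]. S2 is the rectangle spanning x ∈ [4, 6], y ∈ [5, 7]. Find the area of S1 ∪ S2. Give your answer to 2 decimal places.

8.00

By inclusion–exclusion:
Individual areas: |S1| = 6, |S2| = 4.
|S1∩S2|: x∈[4,5], y∈[5,7] → 1·2 = 2.
|S1 ∪ S2| = 10 − 2 = 8.00.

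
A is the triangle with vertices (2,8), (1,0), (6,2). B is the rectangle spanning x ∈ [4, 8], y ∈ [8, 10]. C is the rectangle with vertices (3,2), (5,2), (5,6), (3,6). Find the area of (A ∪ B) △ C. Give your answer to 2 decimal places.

23.17

|A ∪ B| = 27.
|(A ∪ B) ∩ C| = 5.9167.
|(A ∪ B) △ C| = 27 + 8 − 11.8333 = 23.17.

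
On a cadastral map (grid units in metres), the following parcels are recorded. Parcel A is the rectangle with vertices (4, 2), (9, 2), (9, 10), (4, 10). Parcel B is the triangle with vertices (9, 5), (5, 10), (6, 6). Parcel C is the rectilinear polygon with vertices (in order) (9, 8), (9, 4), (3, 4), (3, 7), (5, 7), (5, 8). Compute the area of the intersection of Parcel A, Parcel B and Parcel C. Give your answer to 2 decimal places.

4.40

The intersection is the polygon with vertices (6,6), (5.5,8), (6.6,8), (9,5).
By the shoelace formula its area is 4.40.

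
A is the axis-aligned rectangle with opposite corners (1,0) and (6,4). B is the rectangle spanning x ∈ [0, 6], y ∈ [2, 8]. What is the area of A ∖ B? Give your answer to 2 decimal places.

|A∩B|: x∈[1,6], y∈[2,4] → 5·2 = 10.
|A| = 20.
|A ∖ B| = |A| − |A∩B| = 20 − 10 = 10.00.

10.00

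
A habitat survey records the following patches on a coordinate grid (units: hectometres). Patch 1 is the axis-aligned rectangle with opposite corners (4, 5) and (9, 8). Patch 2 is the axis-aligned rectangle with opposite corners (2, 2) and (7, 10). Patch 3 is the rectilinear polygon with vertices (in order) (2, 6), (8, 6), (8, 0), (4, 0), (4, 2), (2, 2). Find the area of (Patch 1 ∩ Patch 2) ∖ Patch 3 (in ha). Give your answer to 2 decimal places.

6.00

|Patch 1 ∩ Patch 2| = 9.
|(Patch 1 ∩ Patch 2) ∩ Patch 3| = 3.
|(Patch 1 ∩ Patch 2) ∖ Patch 3| = 9 − 3 = 6.00.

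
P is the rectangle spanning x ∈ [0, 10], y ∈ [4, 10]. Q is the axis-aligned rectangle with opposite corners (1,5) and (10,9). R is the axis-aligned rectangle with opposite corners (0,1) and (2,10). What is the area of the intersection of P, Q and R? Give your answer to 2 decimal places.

The intersection is the polygon with vertices (1,5), (1,9), (2,9), (2,5).
By the shoelace formula its area is 4.00.

4.00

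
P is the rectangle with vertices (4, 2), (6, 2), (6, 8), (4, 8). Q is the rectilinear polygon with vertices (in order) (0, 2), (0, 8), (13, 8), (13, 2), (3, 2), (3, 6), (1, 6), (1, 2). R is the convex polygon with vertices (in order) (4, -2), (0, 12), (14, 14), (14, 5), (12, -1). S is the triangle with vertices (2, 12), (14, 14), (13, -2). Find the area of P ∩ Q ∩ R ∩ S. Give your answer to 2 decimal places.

The intersection is the polygon with vertices (6,8), (6,6.909), (5.143,8).
By the shoelace formula its area is 0.47.

0.47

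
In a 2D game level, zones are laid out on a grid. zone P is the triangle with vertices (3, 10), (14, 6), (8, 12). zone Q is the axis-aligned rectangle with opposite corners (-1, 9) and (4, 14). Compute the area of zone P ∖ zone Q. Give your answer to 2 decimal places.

20.62

|zone P| = 21, |zone P∩zone Q| = 0.3818.
|zone P ∖ zone Q| = |zone P| − |zone P∩zone Q| = 21 − 0.3818 = 20.62.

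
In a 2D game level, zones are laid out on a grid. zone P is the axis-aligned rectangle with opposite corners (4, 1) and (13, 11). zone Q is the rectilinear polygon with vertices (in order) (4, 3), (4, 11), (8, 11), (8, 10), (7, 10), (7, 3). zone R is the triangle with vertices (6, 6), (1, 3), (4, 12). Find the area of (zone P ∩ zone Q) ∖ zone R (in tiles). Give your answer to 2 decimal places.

|zone P ∩ zone Q| = 25.
|(zone P ∩ zone Q) ∩ zone R| = 7.0333.
|(zone P ∩ zone Q) ∖ zone R| = 25 − 7.0333 = 17.97.

17.97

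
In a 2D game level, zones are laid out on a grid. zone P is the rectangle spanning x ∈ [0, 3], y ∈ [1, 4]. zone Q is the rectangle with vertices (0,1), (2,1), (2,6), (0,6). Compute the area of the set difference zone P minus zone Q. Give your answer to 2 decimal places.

3.00

|zone P∩zone Q|: x∈[0,2], y∈[1,4] → 2·3 = 6.
|zone P| = 9.
|zone P ∖ zone Q| = |zone P| − |zone P∩zone Q| = 9 − 6 = 3.00.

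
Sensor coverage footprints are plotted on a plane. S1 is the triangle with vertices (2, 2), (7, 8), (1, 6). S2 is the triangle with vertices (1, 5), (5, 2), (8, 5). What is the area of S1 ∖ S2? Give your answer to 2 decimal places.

10.20

|S1| = 13, |S1∩S2| = 2.7981.
|S1 ∖ S2| = |S1| − |S1∩S2| = 13 − 2.7981 = 10.20.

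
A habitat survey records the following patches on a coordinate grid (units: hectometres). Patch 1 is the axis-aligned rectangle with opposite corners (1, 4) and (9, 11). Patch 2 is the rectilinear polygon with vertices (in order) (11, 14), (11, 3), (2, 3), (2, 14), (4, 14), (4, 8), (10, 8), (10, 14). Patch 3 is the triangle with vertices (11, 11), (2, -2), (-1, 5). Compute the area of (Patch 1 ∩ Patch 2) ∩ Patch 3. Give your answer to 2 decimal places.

19.90

The region (Patch 1 ∩ Patch 2) ∩ Patch 3 is the polygon with vertices (2,4), (2,6.5), (5,8), (8.923,8), (6.154,4).
By the shoelace formula its area is 19.90.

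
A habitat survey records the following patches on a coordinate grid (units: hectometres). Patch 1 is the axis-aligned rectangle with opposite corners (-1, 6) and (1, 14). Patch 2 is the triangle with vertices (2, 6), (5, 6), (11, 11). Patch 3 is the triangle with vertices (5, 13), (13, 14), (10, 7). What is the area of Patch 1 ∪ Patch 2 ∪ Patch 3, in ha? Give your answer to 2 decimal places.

By inclusion–exclusion:
Individual areas: |Patch 1| = 16, |Patch 2| = 7.5, |Patch 3| = 26.5.
|Patch 1∩Patch 2| = 0.
|Patch 1∩Patch 3| = 0.
|Patch 2∩Patch 3| = 1.0521.
|Patch 1∩Patch 2∩Patch 3| = 0.
|Patch 1 ∪ Patch 2 ∪ Patch 3| = 50 − 1.0521 + 0 = 48.95.

48.95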